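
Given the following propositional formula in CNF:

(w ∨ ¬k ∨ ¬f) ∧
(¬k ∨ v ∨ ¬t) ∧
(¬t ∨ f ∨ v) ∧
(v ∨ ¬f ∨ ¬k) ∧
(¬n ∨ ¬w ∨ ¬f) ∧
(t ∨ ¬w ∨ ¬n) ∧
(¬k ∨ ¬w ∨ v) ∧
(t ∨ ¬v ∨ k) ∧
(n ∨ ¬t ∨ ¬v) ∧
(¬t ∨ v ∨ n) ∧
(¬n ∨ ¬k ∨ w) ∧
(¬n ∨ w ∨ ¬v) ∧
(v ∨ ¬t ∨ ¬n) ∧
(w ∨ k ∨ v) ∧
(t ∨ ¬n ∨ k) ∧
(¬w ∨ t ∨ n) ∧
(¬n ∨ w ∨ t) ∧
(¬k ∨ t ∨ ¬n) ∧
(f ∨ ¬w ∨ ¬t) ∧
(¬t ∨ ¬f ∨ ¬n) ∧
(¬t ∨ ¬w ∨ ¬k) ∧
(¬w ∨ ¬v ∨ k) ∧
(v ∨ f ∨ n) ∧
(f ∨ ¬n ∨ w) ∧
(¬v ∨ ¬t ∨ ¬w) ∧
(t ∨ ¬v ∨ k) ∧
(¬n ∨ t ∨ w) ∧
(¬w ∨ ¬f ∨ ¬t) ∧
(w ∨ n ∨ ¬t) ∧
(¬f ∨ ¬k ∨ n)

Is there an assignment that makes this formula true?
Yes

Yes, the formula is satisfiable.

One satisfying assignment is: f=False, t=False, v=True, k=True, n=False, w=False

Verification: With this assignment, all 30 clauses evaluate to true.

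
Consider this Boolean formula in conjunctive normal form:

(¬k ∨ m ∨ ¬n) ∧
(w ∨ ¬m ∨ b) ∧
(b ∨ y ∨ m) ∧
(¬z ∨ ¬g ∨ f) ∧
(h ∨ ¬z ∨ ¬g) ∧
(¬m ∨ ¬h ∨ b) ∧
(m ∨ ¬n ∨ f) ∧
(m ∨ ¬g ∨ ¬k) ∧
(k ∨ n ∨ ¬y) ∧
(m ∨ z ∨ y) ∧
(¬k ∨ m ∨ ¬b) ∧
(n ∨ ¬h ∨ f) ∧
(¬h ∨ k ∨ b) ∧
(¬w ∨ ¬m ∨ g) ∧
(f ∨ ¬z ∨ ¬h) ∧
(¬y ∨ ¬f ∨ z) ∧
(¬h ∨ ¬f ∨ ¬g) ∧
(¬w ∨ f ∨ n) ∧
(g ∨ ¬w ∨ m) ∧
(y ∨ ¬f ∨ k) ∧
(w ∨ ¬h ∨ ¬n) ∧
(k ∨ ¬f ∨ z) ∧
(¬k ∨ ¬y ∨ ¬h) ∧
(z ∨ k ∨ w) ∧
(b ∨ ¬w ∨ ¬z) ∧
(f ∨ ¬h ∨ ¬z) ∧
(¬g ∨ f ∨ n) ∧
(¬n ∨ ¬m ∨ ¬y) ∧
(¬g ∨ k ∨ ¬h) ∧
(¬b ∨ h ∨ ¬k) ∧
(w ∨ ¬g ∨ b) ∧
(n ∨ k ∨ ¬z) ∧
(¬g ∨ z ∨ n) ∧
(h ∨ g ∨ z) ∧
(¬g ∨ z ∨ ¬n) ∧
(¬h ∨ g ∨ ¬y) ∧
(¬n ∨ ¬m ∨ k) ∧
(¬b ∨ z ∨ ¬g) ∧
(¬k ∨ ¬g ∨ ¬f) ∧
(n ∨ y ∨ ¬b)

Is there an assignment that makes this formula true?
Yes

Yes, the formula is satisfiable.

One satisfying assignment is: w=False, k=True, m=False, y=True, g=False, h=False, f=False, z=True, n=False, b=False

Verification: With this assignment, all 40 clauses evaluate to true.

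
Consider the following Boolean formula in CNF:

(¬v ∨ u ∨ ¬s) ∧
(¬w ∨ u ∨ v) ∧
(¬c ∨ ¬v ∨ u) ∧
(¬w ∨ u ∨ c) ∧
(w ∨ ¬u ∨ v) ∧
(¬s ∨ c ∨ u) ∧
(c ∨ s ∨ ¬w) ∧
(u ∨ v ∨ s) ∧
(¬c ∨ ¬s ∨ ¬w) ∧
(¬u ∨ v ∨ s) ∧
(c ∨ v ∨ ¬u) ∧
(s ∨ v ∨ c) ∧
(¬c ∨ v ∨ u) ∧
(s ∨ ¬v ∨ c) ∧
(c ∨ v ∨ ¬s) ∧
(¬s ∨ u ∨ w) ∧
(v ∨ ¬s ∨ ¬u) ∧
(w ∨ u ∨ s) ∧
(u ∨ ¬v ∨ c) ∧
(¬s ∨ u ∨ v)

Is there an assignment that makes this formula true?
Yes

Yes, the formula is satisfiable.

One satisfying assignment is: u=True, c=True, s=False, v=True, w=False

Verification: With this assignment, all 20 clauses evaluate to true.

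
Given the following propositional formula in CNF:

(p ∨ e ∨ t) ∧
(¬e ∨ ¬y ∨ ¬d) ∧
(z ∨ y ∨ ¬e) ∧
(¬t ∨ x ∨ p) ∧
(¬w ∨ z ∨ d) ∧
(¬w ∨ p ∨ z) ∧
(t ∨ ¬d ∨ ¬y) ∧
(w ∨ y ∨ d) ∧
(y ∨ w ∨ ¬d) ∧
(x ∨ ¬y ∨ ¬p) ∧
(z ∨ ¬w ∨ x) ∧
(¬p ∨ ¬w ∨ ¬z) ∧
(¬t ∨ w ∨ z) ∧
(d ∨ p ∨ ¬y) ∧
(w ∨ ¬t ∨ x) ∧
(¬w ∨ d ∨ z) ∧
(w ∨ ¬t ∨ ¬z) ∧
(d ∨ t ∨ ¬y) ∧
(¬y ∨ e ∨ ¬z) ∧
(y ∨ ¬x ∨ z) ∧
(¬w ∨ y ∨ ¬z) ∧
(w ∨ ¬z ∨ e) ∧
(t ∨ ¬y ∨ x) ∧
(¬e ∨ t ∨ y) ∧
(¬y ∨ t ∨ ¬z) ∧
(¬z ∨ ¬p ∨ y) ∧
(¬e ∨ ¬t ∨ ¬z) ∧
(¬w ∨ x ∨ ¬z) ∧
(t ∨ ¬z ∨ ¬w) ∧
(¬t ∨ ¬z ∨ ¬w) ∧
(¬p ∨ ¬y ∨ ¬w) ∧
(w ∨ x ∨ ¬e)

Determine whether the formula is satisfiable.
No

No, the formula is not satisfiable.

No assignment of truth values to the variables can make all 32 clauses true simultaneously.

The formula is UNSAT (unsatisfiable).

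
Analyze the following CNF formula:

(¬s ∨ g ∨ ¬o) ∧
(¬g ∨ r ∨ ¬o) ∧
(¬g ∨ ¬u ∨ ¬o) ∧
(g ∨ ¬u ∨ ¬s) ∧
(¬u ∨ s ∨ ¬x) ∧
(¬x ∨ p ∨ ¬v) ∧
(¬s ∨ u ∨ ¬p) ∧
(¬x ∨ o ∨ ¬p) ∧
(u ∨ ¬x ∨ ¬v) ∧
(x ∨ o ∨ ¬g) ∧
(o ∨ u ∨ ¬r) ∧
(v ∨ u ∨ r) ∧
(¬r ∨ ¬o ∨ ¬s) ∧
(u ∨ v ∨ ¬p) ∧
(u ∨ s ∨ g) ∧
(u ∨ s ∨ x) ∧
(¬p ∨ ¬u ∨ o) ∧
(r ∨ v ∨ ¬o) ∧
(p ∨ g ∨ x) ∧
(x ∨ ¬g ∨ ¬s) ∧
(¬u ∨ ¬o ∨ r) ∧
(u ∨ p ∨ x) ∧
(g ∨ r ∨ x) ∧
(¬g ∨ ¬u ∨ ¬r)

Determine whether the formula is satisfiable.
Yes

Yes, the formula is satisfiable.

One satisfying assignment is: g=False, p=True, o=True, s=False, x=False, u=True, r=True, v=False

Verification: With this assignment, all 24 clauses evaluate to true.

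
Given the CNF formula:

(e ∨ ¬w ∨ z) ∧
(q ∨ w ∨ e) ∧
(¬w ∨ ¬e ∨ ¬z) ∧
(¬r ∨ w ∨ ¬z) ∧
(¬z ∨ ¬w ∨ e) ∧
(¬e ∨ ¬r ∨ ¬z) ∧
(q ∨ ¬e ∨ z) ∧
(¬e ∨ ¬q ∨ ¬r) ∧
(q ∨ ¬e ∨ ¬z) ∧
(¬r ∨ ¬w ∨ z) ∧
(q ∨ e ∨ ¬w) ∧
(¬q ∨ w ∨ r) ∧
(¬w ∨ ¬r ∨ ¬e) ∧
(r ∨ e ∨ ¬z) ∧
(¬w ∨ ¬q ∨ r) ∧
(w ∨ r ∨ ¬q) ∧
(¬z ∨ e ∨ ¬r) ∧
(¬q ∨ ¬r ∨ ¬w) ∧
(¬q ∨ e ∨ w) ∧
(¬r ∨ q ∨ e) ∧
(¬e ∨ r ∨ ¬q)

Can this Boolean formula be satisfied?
No

No, the formula is not satisfiable.

No assignment of truth values to the variables can make all 21 clauses true simultaneously.

The formula is UNSAT (unsatisfiable).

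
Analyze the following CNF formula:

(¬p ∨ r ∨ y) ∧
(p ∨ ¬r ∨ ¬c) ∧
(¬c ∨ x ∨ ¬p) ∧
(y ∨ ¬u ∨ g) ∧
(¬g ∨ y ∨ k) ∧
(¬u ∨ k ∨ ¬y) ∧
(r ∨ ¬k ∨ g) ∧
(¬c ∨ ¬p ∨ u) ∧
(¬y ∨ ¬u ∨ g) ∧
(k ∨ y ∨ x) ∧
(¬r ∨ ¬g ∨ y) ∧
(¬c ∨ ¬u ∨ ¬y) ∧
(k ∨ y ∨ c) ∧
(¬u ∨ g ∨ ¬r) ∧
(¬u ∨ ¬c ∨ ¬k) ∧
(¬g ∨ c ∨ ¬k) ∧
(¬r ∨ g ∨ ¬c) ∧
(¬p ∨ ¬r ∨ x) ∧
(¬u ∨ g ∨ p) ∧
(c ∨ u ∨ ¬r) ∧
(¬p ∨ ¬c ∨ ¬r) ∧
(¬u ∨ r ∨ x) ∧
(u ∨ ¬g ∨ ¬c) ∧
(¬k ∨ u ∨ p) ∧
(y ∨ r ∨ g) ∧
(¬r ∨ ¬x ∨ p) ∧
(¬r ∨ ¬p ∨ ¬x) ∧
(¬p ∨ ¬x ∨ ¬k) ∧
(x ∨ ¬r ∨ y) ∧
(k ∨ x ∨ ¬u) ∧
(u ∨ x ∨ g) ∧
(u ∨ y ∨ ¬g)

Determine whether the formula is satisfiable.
Yes

Yes, the formula is satisfiable.

One satisfying assignment is: y=True, x=True, c=False, r=False, p=False, k=False, g=False, u=False

Verification: With this assignment, all 32 clauses evaluate to true.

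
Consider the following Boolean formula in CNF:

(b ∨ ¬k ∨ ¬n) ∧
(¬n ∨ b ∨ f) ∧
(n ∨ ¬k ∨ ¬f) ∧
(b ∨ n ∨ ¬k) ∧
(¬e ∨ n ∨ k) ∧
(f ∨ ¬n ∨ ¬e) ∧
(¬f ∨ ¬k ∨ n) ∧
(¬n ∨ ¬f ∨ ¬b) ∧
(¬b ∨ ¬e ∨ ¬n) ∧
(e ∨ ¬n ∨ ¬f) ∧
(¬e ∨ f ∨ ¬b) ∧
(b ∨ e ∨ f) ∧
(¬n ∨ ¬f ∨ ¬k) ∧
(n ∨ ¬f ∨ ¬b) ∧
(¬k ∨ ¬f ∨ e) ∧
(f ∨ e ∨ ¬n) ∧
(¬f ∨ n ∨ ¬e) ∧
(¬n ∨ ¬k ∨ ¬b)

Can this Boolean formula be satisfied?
Yes

Yes, the formula is satisfiable.

One satisfying assignment is: n=False, k=False, f=False, b=True, e=False

Verification: With this assignment, all 18 clauses evaluate to true.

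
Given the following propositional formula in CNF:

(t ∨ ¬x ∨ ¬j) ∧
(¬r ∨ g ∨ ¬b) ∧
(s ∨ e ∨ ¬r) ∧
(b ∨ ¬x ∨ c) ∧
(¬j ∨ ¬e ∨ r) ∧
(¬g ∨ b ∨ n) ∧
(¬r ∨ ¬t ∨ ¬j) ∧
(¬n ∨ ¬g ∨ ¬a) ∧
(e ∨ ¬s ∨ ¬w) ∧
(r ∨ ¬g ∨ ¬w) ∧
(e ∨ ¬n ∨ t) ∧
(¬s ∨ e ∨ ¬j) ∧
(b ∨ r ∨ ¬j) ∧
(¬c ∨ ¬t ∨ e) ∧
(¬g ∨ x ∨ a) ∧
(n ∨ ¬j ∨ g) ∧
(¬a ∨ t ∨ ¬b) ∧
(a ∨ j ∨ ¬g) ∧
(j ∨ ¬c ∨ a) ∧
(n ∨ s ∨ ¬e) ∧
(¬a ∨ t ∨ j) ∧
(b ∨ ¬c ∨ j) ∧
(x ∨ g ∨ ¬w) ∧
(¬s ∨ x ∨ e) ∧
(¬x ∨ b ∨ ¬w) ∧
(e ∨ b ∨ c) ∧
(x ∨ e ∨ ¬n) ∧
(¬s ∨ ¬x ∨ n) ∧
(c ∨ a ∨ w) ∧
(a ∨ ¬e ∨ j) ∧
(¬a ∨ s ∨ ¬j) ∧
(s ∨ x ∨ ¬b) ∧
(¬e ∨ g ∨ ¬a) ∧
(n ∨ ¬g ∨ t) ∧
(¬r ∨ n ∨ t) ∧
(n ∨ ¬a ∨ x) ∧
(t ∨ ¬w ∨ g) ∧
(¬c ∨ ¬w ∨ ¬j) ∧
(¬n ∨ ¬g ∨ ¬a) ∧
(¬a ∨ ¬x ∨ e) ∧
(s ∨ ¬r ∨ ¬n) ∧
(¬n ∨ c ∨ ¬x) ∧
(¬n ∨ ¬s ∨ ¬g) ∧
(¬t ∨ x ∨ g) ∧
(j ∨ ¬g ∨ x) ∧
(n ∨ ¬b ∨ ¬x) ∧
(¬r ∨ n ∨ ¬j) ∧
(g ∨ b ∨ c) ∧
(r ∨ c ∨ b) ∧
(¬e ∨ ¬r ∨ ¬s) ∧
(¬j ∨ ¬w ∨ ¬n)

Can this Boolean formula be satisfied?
No

No, the formula is not satisfiable.

No assignment of truth values to the variables can make all 51 clauses true simultaneously.

The formula is UNSAT (unsatisfiable).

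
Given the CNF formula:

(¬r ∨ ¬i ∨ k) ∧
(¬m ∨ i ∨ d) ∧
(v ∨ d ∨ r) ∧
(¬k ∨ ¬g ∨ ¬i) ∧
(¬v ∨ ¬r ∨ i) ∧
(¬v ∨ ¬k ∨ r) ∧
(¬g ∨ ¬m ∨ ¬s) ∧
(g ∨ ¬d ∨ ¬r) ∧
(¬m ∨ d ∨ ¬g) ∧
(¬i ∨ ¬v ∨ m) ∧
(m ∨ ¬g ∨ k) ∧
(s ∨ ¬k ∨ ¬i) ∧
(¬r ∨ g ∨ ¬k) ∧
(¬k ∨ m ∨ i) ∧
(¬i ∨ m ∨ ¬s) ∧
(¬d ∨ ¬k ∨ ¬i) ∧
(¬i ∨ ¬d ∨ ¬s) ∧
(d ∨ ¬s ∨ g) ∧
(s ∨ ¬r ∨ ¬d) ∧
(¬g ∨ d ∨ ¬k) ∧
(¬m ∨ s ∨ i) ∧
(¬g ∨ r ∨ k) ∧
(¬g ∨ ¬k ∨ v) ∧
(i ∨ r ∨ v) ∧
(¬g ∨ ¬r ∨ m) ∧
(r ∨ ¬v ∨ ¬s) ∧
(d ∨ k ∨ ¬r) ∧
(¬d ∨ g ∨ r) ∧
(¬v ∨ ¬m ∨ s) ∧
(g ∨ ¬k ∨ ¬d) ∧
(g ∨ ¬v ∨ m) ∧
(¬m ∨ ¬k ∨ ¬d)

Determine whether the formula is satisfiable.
No

No, the formula is not satisfiable.

No assignment of truth values to the variables can make all 32 clauses true simultaneously.

The formula is UNSAT (unsatisfiable).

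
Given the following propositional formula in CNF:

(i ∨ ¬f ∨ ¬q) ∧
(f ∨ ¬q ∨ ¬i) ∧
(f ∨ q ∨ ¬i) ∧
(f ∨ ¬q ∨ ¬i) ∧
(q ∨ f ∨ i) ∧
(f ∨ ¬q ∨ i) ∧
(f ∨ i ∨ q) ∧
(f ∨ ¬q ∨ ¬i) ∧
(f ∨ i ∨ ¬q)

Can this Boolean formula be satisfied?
Yes

Yes, the formula is satisfiable.

One satisfying assignment is: q=False, f=True, i=False

Verification: With this assignment, all 9 clauses evaluate to true.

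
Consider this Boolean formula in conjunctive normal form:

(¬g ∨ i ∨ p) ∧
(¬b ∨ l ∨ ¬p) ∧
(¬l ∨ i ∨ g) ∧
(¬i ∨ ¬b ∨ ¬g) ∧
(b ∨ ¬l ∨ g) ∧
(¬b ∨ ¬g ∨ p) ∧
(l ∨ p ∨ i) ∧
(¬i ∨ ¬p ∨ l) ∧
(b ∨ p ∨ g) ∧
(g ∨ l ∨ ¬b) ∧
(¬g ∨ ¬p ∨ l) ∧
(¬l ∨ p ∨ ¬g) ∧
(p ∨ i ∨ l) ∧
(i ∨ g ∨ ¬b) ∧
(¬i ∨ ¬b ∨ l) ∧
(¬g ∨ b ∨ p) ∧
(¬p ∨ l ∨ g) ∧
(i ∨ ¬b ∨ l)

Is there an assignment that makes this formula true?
Yes

Yes, the formula is satisfiable.

One satisfying assignment is: l=True, i=True, b=True, p=False, g=False

Verification: With this assignment, all 18 clauses evaluate to true.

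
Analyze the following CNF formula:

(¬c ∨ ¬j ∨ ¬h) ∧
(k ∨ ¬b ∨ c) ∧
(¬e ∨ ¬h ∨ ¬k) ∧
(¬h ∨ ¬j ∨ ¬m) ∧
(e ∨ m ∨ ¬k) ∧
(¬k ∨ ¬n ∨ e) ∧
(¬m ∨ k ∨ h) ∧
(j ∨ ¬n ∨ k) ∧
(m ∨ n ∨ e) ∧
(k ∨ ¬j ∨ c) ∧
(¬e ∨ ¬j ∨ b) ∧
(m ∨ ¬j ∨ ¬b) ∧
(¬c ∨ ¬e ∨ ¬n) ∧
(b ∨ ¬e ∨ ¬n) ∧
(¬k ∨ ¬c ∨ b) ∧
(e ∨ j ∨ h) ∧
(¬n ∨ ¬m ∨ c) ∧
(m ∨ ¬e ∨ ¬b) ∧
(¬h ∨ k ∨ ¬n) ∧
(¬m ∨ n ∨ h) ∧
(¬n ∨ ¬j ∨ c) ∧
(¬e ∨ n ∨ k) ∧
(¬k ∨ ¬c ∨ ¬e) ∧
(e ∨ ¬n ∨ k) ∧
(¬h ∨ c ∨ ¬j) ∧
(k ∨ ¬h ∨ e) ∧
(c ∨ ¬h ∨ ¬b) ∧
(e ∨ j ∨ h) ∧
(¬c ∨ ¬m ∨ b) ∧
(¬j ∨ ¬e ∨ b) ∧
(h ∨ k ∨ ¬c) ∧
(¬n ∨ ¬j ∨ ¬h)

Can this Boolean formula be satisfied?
Yes

Yes, the formula is satisfiable.

One satisfying assignment is: m=True, b=False, h=True, n=False, k=True, j=False, c=False, e=False

Verification: With this assignment, all 32 clauses evaluate to true.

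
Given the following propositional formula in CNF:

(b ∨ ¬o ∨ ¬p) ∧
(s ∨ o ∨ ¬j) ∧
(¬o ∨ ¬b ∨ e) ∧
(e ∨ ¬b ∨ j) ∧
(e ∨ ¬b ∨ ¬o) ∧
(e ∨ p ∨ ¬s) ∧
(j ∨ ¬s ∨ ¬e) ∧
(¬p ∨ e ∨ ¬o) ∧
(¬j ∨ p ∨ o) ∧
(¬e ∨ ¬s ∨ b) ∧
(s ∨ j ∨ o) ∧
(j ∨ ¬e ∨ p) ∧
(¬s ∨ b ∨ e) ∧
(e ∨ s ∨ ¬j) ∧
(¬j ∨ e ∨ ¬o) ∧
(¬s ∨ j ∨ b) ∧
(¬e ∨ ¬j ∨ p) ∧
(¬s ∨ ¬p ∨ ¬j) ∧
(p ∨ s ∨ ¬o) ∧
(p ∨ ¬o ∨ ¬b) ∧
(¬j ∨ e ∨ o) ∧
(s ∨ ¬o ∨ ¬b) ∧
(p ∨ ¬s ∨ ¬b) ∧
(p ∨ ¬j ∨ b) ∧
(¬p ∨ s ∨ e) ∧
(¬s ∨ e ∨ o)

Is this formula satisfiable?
No

No, the formula is not satisfiable.

No assignment of truth values to the variables can make all 26 clauses true simultaneously.

The formula is UNSAT (unsatisfiable).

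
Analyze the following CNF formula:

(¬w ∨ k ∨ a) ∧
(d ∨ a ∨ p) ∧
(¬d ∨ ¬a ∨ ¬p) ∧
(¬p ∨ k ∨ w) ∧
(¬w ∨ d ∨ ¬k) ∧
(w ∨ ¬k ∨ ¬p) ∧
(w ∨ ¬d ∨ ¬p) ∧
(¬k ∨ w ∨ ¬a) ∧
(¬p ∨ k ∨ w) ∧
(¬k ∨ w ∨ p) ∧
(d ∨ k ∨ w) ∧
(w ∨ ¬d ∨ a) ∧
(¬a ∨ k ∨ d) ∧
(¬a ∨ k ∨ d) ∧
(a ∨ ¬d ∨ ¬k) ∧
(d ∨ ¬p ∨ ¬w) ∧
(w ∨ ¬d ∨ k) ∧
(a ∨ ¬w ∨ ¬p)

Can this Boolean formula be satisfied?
Yes

Yes, the formula is satisfiable.

One satisfying assignment is: a=True, p=False, w=True, d=True, k=True

Verification: With this assignment, all 18 clauses evaluate to true.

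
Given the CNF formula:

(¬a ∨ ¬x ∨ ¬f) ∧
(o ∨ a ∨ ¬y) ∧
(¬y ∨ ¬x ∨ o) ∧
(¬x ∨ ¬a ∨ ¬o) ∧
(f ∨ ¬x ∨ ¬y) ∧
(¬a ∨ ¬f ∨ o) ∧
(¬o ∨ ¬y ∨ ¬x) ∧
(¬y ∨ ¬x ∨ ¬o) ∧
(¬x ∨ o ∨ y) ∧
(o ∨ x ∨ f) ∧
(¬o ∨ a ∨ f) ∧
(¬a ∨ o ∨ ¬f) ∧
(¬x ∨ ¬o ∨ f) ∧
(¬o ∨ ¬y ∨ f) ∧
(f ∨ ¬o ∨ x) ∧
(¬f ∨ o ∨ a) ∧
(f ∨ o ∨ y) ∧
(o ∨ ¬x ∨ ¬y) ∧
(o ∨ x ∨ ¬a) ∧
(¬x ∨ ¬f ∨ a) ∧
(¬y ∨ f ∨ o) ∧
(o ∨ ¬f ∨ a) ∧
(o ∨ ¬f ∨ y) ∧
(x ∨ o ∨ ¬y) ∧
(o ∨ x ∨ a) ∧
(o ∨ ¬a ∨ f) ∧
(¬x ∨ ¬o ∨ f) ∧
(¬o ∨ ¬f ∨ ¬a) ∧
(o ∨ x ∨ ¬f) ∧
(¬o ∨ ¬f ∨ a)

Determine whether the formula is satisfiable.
No

No, the formula is not satisfiable.

No assignment of truth values to the variables can make all 30 clauses true simultaneously.

The formula is UNSAT (unsatisfiable).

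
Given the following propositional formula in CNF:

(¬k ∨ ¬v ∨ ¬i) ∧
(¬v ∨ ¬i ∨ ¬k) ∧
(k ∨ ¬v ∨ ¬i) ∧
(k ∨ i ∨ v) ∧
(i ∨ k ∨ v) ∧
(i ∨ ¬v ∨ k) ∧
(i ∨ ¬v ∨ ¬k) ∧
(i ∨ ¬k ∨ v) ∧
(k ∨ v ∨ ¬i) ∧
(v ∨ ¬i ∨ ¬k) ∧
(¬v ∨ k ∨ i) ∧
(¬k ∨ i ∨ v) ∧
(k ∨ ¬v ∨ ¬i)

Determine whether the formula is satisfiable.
No

No, the formula is not satisfiable.

No assignment of truth values to the variables can make all 13 clauses true simultaneously.

The formula is UNSAT (unsatisfiable).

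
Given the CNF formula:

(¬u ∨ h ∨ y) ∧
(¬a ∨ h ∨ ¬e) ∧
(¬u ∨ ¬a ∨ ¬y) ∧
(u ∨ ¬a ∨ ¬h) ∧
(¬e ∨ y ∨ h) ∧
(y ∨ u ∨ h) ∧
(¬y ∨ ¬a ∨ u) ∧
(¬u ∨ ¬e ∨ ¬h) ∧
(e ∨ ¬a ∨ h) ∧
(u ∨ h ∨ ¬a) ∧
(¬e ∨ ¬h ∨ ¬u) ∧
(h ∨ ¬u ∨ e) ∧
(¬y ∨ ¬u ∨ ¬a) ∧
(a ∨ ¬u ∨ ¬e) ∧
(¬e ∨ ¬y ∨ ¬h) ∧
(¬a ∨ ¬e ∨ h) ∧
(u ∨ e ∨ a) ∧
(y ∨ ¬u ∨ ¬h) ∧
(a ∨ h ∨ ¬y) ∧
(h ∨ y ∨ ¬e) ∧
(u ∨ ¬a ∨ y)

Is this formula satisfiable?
Yes

Yes, the formula is satisfiable.

One satisfying assignment is: e=True, a=False, u=False, y=False, h=True

Verification: With this assignment, all 21 clauses evaluate to true.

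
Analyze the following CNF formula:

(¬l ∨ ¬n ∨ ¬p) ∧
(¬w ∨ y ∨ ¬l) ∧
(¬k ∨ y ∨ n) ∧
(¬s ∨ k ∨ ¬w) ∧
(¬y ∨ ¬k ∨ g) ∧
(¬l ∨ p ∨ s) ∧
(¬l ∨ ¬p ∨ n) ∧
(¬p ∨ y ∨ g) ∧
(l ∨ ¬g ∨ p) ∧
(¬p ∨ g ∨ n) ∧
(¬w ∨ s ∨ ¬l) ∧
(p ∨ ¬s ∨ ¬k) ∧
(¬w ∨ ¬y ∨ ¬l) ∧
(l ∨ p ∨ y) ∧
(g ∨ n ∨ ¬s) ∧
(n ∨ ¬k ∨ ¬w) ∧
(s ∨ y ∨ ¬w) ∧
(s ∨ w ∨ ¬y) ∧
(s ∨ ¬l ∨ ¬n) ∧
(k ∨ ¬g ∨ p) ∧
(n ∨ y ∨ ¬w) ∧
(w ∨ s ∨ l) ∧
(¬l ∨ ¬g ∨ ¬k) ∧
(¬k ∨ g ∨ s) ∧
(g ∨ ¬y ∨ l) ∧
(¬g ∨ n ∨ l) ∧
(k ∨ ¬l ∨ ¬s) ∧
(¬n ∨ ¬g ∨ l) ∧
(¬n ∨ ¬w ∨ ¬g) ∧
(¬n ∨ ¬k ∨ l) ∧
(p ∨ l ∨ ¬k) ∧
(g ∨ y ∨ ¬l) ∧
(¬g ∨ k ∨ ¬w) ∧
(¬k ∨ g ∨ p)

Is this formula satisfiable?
No

No, the formula is not satisfiable.

No assignment of truth values to the variables can make all 34 clauses true simultaneously.

The formula is UNSAT (unsatisfiable).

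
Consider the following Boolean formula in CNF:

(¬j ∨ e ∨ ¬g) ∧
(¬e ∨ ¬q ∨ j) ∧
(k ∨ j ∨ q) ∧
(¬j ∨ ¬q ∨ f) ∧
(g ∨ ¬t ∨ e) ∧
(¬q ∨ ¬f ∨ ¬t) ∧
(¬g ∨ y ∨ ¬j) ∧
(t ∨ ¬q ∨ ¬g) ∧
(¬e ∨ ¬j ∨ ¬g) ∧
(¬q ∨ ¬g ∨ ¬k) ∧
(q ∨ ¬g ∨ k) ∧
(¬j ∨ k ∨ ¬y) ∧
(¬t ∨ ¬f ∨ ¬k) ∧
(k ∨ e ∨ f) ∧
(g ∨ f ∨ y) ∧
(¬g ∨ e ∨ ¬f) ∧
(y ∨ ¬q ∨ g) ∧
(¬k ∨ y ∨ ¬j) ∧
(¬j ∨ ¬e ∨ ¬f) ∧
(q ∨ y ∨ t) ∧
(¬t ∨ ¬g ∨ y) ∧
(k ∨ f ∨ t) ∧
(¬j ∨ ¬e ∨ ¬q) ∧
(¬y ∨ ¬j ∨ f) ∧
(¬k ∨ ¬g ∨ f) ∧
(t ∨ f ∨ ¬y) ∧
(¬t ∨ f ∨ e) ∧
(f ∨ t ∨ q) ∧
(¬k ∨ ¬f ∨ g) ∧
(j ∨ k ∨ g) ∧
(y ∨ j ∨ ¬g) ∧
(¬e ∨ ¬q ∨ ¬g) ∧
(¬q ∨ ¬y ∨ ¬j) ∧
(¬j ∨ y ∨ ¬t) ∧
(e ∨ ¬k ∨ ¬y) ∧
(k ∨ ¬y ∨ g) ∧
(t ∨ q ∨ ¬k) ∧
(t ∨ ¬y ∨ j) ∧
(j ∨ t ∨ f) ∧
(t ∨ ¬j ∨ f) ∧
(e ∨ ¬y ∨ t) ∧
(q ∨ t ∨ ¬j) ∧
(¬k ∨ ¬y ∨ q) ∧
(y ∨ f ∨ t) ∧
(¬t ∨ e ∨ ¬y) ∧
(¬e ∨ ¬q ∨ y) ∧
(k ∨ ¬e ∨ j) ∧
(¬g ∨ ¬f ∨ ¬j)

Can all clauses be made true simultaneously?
No

No, the formula is not satisfiable.

No assignment of truth values to the variables can make all 48 clauses true simultaneously.

The formula is UNSAT (unsatisfiable).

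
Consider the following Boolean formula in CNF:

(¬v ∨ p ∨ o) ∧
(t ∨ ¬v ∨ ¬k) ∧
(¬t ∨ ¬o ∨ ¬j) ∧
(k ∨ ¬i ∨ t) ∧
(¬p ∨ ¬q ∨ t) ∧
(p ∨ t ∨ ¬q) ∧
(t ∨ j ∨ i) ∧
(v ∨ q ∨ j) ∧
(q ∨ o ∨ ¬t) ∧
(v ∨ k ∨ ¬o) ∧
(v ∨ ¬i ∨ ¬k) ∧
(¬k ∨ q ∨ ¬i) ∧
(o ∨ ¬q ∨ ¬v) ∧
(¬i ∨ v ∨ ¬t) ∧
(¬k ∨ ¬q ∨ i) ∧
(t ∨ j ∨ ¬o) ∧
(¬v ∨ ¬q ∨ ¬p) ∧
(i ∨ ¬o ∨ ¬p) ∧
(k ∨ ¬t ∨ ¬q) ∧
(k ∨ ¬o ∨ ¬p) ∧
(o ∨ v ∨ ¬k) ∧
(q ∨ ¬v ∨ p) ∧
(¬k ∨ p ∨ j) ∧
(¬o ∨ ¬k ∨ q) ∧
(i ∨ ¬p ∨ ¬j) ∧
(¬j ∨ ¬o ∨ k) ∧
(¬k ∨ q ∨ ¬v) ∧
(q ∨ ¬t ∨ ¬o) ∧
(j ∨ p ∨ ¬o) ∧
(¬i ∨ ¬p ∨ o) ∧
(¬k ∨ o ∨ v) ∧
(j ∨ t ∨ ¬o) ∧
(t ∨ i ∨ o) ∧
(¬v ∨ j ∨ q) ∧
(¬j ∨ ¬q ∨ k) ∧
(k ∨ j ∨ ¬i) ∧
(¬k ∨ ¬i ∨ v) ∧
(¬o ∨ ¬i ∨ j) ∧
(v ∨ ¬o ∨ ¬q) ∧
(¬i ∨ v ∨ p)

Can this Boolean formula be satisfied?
No

No, the formula is not satisfiable.

No assignment of truth values to the variables can make all 40 clauses true simultaneously.

The formula is UNSAT (unsatisfiable).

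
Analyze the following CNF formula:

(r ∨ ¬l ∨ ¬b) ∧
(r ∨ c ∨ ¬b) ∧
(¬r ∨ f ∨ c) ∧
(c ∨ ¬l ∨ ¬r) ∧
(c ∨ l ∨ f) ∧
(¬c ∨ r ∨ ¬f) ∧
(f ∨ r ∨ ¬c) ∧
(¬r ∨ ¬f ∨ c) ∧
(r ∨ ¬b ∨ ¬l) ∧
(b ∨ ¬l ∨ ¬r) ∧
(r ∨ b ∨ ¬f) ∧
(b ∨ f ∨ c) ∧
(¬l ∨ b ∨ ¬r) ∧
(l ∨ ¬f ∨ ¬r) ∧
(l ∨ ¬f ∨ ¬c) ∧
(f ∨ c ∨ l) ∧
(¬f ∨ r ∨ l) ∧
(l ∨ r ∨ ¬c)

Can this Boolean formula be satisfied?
Yes

Yes, the formula is satisfiable.

One satisfying assignment is: r=True, f=True, l=True, b=True, c=True

Verification: With this assignment, all 18 clauses evaluate to true.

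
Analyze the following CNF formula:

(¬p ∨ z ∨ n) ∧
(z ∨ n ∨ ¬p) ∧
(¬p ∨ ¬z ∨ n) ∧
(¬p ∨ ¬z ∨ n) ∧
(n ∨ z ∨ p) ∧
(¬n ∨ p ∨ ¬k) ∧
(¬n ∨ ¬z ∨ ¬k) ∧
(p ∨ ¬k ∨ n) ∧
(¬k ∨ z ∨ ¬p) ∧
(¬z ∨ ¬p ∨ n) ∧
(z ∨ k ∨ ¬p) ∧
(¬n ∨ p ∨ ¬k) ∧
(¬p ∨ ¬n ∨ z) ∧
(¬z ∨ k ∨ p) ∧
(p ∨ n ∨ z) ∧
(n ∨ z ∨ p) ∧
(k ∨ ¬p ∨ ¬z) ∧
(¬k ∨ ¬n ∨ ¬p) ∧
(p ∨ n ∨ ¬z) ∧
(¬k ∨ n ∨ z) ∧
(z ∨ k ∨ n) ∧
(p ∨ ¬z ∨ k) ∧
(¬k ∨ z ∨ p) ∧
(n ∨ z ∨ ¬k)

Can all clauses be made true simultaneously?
Yes

Yes, the formula is satisfiable.

One satisfying assignment is: k=False, p=False, z=False, n=True

Verification: With this assignment, all 24 clauses evaluate to true.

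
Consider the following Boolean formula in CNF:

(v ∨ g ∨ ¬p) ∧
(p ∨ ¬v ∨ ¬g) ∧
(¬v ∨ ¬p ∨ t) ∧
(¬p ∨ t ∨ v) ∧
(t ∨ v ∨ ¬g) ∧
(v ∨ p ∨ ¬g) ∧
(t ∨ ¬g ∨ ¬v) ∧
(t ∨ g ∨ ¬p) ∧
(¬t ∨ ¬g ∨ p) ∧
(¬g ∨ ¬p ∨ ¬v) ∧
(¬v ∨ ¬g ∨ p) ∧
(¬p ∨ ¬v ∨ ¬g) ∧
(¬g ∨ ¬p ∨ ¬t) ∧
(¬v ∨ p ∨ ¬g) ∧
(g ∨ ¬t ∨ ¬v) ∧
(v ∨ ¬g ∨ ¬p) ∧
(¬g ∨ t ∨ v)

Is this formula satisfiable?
Yes

Yes, the formula is satisfiable.

One satisfying assignment is: v=False, g=False, t=False, p=False

Verification: With this assignment, all 17 clauses evaluate to true.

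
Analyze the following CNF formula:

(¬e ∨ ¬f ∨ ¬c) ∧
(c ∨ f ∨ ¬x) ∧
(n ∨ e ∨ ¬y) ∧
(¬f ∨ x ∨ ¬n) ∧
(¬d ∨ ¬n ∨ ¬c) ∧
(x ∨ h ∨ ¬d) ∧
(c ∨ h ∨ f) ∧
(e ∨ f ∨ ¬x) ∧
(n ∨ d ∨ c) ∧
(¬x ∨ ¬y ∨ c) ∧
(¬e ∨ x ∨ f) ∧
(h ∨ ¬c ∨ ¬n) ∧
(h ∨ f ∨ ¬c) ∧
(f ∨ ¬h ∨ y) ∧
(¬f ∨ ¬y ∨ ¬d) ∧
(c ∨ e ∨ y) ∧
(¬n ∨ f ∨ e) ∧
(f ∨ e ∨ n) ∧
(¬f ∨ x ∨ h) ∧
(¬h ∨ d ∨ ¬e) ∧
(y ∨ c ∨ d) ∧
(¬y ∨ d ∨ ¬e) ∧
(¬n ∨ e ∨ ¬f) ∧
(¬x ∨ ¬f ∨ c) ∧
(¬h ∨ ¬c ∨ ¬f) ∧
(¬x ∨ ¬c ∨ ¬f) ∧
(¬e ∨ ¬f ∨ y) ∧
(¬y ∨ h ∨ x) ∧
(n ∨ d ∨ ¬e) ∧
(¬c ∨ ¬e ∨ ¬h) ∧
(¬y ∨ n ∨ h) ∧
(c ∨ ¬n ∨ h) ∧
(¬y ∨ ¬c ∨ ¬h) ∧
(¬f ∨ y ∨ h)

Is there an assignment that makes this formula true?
No

No, the formula is not satisfiable.

No assignment of truth values to the variables can make all 34 clauses true simultaneously.

The formula is UNSAT (unsatisfiable).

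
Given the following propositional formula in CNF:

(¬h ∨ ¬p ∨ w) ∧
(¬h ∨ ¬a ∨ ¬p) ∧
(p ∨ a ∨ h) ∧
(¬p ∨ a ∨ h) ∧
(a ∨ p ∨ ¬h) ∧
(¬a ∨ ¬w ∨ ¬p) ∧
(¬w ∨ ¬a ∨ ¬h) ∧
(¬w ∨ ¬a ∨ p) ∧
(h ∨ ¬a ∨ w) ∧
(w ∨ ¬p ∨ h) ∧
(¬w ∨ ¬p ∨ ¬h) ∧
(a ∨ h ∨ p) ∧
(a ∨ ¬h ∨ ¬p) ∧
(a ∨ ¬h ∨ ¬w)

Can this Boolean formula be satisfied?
Yes

Yes, the formula is satisfiable.

One satisfying assignment is: w=False, p=False, h=True, a=True

Verification: With this assignment, all 14 clauses evaluate to true.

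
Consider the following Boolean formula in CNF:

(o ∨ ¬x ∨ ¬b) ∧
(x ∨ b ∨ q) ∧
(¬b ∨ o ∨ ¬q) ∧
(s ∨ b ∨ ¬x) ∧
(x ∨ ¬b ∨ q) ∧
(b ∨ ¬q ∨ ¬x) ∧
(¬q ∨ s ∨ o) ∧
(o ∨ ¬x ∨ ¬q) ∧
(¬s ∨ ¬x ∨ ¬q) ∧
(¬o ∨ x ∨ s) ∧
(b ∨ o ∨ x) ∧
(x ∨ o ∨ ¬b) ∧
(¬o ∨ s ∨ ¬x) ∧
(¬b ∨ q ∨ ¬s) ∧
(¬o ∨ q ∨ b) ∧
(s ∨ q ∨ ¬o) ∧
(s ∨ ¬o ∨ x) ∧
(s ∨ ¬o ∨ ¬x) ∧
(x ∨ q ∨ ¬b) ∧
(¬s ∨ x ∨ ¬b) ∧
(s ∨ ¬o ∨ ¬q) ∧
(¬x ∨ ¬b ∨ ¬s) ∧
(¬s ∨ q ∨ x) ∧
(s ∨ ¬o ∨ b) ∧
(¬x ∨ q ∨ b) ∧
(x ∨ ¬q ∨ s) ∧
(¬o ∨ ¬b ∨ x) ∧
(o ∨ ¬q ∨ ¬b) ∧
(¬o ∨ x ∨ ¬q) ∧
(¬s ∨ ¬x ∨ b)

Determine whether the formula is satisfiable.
No

No, the formula is not satisfiable.

No assignment of truth values to the variables can make all 30 clauses true simultaneously.

The formula is UNSAT (unsatisfiable).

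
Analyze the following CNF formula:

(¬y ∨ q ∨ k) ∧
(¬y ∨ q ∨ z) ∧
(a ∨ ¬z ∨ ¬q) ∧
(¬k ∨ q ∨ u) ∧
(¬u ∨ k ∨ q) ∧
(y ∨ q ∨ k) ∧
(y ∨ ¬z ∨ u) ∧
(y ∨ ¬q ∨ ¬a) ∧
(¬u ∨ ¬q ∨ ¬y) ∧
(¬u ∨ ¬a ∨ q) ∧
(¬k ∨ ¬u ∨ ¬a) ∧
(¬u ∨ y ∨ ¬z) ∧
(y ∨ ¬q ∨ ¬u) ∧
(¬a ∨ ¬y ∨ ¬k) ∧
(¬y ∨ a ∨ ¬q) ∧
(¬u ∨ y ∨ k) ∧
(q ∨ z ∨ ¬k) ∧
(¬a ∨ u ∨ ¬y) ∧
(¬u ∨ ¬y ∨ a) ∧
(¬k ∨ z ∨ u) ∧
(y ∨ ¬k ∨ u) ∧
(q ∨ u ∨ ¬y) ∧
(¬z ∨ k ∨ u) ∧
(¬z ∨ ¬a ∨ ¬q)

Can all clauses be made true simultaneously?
Yes

Yes, the formula is satisfiable.

One satisfying assignment is: k=False, u=False, a=False, y=False, z=False, q=True

Verification: With this assignment, all 24 clauses evaluate to true.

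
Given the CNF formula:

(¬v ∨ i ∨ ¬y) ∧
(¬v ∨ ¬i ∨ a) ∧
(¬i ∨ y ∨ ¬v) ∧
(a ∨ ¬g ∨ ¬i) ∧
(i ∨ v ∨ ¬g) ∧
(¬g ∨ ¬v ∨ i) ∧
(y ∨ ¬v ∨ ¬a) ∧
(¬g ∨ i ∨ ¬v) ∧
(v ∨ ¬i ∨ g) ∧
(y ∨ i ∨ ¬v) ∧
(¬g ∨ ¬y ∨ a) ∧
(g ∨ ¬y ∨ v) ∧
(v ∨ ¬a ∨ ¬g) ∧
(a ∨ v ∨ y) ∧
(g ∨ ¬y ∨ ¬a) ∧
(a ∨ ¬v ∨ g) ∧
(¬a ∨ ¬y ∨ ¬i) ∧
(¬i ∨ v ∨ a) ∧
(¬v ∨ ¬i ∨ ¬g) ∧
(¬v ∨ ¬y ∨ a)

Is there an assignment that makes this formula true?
Yes

Yes, the formula is satisfiable.

One satisfying assignment is: g=False, i=False, a=True, y=False, v=False

Verification: With this assignment, all 20 clauses evaluate to true.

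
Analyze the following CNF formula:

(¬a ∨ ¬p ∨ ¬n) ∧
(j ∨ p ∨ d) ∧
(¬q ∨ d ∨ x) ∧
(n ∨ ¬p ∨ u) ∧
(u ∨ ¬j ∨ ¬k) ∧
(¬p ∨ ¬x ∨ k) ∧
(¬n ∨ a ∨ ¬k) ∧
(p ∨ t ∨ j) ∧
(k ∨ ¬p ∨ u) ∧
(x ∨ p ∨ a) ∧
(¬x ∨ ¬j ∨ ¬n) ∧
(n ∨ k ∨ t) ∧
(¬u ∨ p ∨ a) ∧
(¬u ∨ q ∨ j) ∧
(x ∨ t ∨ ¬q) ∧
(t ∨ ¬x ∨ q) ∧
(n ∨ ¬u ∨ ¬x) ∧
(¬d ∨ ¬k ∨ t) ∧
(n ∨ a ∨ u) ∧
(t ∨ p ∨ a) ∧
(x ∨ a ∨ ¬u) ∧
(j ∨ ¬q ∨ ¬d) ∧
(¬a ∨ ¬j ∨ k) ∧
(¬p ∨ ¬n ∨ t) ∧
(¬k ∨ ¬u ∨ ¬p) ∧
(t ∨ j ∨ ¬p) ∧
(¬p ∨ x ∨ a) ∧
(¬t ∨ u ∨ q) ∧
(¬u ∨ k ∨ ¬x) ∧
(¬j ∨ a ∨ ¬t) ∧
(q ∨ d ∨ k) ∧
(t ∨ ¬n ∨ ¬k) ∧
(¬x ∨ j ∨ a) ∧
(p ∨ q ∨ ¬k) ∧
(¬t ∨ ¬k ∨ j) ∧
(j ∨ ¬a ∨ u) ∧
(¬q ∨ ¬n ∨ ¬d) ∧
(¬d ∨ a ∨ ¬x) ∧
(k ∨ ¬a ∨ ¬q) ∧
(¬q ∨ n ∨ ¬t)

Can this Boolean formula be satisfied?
No

No, the formula is not satisfiable.

No assignment of truth values to the variables can make all 40 clauses true simultaneously.

The formula is UNSAT (unsatisfiable).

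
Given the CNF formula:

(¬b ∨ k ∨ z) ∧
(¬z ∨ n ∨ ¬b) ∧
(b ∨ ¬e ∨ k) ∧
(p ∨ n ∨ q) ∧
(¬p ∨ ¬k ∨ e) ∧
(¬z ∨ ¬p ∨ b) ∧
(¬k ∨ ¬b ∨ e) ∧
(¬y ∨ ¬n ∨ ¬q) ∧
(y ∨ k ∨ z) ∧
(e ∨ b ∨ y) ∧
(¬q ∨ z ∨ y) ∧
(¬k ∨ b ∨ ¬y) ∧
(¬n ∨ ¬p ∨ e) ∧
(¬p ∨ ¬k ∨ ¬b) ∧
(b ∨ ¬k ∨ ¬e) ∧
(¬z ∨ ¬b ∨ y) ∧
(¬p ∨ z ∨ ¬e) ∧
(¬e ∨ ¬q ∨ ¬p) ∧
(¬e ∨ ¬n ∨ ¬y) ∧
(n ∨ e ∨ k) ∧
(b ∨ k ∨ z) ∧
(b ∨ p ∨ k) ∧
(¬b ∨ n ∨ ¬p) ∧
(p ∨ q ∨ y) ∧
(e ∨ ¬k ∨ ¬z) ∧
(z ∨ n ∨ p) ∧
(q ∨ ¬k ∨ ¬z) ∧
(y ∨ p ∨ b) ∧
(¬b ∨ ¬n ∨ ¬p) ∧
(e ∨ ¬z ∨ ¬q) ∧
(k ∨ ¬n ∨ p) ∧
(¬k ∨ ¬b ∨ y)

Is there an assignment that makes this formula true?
No

No, the formula is not satisfiable.

No assignment of truth values to the variables can make all 32 clauses true simultaneously.

The formula is UNSAT (unsatisfiable).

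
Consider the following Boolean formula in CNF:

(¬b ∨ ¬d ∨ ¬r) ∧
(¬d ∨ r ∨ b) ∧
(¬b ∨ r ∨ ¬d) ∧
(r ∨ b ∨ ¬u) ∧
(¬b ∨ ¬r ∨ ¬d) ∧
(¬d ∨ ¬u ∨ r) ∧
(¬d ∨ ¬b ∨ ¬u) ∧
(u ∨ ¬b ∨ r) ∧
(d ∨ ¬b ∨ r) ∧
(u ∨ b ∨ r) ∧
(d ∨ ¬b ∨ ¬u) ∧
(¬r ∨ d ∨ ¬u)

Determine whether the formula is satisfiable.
Yes

Yes, the formula is satisfiable.

One satisfying assignment is: r=True, b=False, u=False, d=False

Verification: With this assignment, all 12 clauses evaluate to true.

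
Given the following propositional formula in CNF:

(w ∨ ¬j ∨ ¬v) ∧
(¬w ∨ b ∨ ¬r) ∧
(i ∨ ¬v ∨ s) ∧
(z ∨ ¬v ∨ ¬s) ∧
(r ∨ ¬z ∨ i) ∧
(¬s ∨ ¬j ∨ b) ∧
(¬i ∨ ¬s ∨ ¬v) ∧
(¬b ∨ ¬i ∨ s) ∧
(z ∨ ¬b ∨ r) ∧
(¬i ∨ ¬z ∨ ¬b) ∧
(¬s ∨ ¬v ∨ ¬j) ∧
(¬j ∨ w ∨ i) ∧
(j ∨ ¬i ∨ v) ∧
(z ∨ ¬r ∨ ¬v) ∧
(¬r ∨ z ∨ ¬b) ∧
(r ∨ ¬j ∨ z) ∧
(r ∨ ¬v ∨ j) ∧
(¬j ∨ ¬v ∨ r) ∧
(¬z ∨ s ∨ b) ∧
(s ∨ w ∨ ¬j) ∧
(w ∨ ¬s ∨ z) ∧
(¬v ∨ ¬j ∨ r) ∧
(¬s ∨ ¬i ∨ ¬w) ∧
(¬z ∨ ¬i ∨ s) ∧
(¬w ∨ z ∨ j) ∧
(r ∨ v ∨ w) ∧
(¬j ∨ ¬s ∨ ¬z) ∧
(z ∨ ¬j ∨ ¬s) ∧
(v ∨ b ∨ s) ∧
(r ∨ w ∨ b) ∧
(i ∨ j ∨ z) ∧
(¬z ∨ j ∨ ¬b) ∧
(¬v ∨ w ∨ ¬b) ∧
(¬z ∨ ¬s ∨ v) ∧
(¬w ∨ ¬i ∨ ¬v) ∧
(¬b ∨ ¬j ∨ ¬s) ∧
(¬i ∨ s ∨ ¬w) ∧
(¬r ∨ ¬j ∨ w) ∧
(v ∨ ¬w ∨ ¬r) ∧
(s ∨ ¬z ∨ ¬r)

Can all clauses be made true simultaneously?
Yes

Yes, the formula is satisfiable.

One satisfying assignment is: w=False, s=True, z=True, v=True, j=False, r=True, b=False, i=False

Verification: With this assignment, all 40 clauses evaluate to true.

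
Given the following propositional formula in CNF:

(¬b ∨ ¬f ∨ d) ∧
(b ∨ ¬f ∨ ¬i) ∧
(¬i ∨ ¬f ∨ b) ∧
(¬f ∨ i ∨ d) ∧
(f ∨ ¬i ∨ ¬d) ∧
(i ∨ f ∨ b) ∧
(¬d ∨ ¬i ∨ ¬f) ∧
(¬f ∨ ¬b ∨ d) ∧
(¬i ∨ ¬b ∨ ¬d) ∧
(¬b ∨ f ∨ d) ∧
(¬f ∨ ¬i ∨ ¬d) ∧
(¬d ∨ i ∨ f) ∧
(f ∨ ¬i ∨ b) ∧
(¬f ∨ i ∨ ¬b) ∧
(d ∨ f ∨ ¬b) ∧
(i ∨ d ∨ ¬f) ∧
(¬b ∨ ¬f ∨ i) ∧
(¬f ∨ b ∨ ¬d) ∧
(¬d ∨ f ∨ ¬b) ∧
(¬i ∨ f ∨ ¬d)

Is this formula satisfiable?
No

No, the formula is not satisfiable.

No assignment of truth values to the variables can make all 20 clauses true simultaneously.

The formula is UNSAT (unsatisfiable).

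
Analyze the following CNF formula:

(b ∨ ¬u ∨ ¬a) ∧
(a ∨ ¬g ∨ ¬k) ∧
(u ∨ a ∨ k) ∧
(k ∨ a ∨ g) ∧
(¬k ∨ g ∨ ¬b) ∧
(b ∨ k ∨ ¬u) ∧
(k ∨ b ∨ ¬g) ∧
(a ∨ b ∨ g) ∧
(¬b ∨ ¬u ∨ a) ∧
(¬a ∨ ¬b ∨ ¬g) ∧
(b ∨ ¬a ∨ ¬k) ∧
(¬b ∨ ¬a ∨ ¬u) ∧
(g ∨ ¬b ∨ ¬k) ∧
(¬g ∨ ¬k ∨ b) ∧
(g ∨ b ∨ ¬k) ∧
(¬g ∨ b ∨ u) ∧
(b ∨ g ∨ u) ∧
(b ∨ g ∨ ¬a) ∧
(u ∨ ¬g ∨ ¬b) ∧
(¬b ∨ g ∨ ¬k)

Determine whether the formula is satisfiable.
Yes

Yes, the formula is satisfiable.

One satisfying assignment is: u=False, a=True, g=False, b=True, k=False

Verification: With this assignment, all 20 clauses evaluate to true.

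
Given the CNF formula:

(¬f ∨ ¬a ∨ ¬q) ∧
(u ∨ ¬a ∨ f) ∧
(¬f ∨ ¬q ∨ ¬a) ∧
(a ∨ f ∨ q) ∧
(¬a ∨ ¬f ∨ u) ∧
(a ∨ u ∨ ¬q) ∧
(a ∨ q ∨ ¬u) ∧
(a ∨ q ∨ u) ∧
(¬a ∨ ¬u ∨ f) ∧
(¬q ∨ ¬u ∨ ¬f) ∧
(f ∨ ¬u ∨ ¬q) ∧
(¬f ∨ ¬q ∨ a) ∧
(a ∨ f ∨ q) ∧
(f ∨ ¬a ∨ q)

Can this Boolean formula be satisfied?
Yes

Yes, the formula is satisfiable.

One satisfying assignment is: a=True, f=True, q=False, u=True

Verification: With this assignment, all 14 clauses evaluate to true.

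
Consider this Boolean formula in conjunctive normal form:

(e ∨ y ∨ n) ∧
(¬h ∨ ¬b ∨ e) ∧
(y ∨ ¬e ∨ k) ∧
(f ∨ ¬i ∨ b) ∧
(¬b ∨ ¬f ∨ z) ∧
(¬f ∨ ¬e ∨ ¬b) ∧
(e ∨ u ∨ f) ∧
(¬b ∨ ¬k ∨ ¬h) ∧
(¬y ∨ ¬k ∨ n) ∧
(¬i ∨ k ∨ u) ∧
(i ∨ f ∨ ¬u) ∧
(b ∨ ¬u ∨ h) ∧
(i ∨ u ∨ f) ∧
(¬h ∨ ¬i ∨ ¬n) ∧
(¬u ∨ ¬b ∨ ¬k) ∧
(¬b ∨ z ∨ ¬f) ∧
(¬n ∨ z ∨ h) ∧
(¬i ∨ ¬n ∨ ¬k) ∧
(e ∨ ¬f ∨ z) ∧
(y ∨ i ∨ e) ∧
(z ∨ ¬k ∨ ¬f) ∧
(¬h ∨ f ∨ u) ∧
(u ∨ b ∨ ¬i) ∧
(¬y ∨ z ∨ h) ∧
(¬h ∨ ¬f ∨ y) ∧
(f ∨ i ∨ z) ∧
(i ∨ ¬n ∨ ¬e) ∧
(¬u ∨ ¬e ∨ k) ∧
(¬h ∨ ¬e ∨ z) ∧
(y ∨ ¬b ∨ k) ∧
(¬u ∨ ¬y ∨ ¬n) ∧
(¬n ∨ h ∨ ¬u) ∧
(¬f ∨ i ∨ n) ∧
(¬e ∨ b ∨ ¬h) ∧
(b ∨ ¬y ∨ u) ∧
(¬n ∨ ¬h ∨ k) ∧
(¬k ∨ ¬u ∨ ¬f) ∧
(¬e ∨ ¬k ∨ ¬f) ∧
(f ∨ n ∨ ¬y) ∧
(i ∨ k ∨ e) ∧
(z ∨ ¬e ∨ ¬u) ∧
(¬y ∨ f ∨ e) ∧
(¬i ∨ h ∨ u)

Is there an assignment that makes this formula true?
Yes

Yes, the formula is satisfiable.

One satisfying assignment is: n=False, h=True, b=False, f=True, e=False, z=True, u=True, i=True, k=False, y=True

Verification: With this assignment, all 43 clauses evaluate to true.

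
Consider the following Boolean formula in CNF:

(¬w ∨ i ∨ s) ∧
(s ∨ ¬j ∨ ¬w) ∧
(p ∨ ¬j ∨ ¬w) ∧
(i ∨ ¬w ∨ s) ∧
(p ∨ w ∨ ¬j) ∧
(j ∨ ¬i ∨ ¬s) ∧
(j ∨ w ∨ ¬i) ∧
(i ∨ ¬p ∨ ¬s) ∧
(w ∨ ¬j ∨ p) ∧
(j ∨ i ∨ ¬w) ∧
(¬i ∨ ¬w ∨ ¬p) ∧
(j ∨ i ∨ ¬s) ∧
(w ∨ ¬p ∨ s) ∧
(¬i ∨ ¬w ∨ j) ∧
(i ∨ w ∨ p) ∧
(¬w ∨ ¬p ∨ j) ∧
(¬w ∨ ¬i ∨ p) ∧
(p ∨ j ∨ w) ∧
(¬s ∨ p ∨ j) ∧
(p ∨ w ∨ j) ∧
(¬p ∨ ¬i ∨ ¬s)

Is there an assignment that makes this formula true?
No

No, the formula is not satisfiable.

No assignment of truth values to the variables can make all 21 clauses true simultaneously.

The formula is UNSAT (unsatisfiable).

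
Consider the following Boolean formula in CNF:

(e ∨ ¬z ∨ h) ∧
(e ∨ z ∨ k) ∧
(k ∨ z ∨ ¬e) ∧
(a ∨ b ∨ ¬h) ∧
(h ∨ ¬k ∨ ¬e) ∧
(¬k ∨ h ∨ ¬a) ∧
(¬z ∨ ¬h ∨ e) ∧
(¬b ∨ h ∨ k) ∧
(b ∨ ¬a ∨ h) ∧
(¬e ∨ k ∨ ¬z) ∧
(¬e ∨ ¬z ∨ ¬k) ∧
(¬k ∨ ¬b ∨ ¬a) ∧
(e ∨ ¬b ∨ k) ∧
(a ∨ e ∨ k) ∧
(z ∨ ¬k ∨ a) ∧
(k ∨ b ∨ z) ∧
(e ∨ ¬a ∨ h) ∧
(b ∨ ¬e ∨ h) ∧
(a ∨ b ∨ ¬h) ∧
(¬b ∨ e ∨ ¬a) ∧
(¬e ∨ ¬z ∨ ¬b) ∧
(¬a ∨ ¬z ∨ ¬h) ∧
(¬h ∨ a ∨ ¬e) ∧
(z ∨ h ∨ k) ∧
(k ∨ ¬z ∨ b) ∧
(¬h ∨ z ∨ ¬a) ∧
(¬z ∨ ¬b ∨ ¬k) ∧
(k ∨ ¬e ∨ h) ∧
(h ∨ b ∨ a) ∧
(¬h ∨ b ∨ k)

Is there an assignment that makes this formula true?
No

No, the formula is not satisfiable.

No assignment of truth values to the variables can make all 30 clauses true simultaneously.

The formula is UNSAT (unsatisfiable).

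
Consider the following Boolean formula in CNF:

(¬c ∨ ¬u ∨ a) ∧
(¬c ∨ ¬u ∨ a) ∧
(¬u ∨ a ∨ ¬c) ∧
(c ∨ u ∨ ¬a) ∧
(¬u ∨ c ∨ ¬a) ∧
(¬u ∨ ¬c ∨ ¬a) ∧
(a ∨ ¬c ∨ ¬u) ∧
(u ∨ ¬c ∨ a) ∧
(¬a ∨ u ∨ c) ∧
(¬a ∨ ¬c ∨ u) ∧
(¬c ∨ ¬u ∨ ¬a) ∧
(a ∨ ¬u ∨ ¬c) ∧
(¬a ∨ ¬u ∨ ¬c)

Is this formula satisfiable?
Yes

Yes, the formula is satisfiable.

One satisfying assignment is: u=False, a=False, c=False

Verification: With this assignment, all 13 clauses evaluate to true.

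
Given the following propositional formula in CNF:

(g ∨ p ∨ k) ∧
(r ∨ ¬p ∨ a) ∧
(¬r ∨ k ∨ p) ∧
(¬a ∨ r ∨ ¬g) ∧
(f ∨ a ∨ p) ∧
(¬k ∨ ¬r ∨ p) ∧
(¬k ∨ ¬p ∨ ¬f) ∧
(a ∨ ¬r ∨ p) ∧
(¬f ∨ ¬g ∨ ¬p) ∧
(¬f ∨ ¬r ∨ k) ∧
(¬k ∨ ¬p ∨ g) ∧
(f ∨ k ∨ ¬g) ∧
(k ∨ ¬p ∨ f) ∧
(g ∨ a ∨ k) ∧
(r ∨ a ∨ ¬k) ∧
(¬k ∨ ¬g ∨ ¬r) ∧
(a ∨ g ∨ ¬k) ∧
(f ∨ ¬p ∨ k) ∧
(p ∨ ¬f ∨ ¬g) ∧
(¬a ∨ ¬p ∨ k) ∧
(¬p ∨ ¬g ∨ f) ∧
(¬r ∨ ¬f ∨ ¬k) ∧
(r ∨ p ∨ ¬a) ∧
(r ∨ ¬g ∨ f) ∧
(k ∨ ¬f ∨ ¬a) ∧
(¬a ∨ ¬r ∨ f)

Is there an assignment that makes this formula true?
No

No, the formula is not satisfiable.

No assignment of truth values to the variables can make all 26 clauses true simultaneously.

The formula is UNSAT (unsatisfiable).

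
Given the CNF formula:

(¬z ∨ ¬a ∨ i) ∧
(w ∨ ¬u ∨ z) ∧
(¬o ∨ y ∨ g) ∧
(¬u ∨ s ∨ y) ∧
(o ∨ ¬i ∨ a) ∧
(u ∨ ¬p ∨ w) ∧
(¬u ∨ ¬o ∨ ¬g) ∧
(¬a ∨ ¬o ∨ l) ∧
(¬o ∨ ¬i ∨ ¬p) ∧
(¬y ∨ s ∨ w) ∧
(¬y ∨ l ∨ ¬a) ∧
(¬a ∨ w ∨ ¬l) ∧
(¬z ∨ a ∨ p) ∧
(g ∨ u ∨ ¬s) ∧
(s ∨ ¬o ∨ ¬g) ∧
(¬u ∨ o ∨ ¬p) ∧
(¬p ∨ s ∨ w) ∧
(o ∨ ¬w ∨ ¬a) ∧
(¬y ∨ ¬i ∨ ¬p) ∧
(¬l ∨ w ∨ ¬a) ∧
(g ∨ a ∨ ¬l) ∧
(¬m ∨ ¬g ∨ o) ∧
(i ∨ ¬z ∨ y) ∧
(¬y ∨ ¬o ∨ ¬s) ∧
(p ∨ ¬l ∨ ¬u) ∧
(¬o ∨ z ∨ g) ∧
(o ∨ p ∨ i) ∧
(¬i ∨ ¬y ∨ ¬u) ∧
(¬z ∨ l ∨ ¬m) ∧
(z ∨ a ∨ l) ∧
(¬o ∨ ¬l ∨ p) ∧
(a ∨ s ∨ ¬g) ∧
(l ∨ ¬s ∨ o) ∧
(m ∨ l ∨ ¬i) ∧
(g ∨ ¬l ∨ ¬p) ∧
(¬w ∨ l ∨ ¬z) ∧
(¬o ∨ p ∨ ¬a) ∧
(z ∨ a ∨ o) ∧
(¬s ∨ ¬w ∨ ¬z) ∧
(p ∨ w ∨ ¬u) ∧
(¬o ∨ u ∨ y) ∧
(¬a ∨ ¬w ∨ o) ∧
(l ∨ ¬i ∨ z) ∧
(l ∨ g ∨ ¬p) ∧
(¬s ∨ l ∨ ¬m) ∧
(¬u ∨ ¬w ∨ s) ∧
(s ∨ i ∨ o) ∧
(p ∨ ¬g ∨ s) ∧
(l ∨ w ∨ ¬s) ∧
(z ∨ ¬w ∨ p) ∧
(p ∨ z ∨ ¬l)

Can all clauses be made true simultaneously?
No

No, the formula is not satisfiable.

No assignment of truth values to the variables can make all 51 clauses true simultaneously.

The formula is UNSAT (unsatisfiable).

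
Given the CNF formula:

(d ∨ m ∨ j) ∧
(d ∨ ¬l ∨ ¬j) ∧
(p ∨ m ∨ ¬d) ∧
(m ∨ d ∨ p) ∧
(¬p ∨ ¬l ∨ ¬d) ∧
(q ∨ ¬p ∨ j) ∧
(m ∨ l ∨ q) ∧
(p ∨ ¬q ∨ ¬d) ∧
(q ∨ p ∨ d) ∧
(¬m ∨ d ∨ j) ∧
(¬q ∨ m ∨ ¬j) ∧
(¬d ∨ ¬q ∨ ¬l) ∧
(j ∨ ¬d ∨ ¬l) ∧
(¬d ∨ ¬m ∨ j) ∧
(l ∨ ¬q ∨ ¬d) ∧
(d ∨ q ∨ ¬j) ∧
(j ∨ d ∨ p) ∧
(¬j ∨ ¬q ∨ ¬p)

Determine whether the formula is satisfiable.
Yes

Yes, the formula is satisfiable.

One satisfying assignment is: l=False, j=True, q=False, d=True, m=True, p=False

Verification: With this assignment, all 18 clauses evaluate to true.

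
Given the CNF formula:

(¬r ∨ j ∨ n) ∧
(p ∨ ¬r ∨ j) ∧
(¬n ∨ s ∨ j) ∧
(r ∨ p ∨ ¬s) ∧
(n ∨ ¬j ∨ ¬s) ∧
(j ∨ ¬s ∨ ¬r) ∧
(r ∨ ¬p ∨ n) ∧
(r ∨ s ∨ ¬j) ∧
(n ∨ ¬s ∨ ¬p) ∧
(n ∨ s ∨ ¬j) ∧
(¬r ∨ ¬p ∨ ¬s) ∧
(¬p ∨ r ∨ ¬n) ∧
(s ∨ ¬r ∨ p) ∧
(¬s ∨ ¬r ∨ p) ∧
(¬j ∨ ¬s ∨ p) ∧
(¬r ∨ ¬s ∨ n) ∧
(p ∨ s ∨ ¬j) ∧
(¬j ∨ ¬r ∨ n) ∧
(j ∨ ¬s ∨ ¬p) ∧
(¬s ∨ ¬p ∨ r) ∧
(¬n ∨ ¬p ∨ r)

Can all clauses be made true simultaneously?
Yes

Yes, the formula is satisfiable.

One satisfying assignment is: r=False, n=False, j=False, s=False, p=False

Verification: With this assignment, all 21 clauses evaluate to true.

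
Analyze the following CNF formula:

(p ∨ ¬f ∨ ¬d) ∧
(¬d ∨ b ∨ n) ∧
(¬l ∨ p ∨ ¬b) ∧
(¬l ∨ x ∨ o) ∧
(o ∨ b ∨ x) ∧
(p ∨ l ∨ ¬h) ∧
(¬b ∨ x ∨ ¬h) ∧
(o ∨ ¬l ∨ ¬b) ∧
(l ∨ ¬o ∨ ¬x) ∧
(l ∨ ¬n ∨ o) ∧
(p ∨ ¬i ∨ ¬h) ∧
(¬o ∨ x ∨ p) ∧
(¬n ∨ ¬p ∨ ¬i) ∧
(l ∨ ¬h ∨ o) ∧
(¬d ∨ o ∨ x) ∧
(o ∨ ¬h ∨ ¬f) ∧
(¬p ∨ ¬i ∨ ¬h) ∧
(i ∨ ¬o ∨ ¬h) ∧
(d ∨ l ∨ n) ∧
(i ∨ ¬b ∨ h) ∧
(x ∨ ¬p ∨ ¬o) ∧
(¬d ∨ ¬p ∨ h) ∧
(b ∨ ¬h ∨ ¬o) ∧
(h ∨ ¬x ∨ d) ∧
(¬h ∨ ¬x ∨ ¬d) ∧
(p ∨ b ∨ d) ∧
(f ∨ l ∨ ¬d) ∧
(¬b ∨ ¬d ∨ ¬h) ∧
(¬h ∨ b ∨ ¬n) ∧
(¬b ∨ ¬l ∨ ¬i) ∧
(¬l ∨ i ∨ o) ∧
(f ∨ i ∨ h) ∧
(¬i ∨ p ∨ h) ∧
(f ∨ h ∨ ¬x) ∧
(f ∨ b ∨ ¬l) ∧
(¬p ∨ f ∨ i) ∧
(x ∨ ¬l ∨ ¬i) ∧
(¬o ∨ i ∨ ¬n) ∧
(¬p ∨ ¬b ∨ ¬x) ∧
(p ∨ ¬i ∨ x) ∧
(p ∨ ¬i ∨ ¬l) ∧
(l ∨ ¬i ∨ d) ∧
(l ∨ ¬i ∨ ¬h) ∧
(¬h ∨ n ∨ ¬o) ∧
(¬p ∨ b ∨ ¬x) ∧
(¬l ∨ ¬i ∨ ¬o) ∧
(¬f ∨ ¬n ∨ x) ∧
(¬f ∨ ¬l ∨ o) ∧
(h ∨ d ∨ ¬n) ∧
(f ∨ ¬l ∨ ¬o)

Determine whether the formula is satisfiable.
No

No, the formula is not satisfiable.

No assignment of truth values to the variables can make all 50 clauses true simultaneously.

The formula is UNSAT (unsatisfiable).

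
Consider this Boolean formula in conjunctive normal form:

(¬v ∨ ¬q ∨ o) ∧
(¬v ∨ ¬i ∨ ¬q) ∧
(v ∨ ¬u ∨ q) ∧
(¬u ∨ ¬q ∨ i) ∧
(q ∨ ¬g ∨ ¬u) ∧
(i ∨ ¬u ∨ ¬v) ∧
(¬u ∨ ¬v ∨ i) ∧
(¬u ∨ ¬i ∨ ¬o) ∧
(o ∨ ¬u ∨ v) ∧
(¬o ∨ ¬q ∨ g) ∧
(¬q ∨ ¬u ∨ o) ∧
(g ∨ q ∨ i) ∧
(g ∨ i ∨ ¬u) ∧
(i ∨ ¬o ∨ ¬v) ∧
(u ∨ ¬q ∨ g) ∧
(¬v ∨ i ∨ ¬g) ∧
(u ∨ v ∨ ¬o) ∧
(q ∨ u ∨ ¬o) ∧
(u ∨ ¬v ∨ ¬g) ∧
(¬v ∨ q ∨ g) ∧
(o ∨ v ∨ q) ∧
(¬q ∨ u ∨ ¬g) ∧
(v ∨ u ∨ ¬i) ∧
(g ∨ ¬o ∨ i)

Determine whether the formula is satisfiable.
No

No, the formula is not satisfiable.

No assignment of truth values to the variables can make all 24 clauses true simultaneously.

The formula is UNSAT (unsatisfiable).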